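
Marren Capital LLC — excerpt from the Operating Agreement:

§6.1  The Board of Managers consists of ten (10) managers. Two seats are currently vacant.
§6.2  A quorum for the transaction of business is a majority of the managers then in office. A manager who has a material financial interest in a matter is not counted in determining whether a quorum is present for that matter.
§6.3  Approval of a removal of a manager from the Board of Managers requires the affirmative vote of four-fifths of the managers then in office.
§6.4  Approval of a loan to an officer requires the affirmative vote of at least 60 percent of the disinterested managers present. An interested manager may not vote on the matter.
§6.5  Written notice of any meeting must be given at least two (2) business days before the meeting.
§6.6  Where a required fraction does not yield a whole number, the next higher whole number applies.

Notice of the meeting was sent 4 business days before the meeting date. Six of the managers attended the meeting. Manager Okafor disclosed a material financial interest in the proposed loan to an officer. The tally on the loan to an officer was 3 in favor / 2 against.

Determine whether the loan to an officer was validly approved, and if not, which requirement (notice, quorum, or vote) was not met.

Notice: 4 business days given; 2 required (4 ≥ 2). Satisfied.
Quorum: 6 present, but the 1 interested manager does not count, leaving 5. Quorum is 5. Satisfied.
Vote: the loan to an officer requires three-fifths of the disinterested managers present (6 − 1 = 5). 3/5 of 5 = 3, so 3 affirmative votes are needed; 3 voted in favor. Satisfied.

Valid — all requirements satisfied.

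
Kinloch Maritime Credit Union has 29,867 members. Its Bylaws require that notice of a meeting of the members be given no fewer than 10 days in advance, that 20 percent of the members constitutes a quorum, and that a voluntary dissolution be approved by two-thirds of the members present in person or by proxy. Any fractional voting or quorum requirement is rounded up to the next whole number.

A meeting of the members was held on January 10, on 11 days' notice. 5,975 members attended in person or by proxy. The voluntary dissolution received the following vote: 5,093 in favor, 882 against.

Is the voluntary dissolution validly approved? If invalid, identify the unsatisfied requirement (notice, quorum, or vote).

Notice: 11 days given; 10 required. Satisfied.
Quorum: 20% of 29,867 = 5,973.40, rounded up to 5,974; 5,975 present. Satisfied.
Vote: requires two-thirds of those present (5,975); 2/3 of 5975 = 3983.33, rounded up to 3984, so 3,984 needed; 5,093 in favor. Satisfied.

Valid — all requirements satisfied.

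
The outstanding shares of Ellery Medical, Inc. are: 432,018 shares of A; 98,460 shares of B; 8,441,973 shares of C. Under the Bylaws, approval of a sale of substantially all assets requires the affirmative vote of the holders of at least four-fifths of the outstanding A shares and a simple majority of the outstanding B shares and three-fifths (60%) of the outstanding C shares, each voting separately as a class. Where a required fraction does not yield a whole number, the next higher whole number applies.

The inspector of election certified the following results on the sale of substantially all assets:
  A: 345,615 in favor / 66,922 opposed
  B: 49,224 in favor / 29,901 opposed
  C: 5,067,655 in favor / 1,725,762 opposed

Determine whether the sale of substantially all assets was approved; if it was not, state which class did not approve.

Not approved — the B shares did not give the required vote.

A: 4/5 of 432018 = 345614.40, rounded up to 345615; 345,615 required, 345,615 in favor — approved.
B: a majority of 98460 is 49231; 49,231 required, 49,224 in favor — not approved.
C: 3/5 of 8441973 = 5065183.80, rounded up to 5065184; 5,065,184 required, 5,067,655 in favor — approved.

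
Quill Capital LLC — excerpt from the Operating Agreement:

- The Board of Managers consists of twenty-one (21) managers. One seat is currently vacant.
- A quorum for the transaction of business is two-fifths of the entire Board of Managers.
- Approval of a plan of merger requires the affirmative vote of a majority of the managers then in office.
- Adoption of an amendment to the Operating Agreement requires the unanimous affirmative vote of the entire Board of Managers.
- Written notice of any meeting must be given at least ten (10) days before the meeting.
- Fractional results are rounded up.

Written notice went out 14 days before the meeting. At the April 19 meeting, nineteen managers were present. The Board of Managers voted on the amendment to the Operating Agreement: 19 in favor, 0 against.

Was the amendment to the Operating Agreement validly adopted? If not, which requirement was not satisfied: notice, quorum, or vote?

Notice: 14 days given; 10 required (14 ≥ 10). Satisfied.
Quorum: 19 present; quorum is 9. Satisfied.
Vote: the amendment to the Operating Agreement requires the unanimous vote of the entire Board of Managers (21). Unanimous means all 21, so 21 affirmative votes are needed; 19 voted in favor. Not satisfied.

Invalid — vote requirement not satisfied.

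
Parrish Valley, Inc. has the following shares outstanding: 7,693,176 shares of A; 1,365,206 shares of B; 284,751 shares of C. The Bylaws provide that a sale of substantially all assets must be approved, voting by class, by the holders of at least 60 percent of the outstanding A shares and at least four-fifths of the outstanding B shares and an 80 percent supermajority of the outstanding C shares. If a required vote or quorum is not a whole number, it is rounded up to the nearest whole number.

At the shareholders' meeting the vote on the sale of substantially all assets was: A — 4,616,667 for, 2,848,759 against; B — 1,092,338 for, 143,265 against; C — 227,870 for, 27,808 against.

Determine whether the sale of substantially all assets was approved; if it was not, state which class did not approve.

A: 3/5 of 7693176 = 4615905.60, rounded up to 4615906; 4,615,906 required, 4,616,667 in favor — approved.
B: 4/5 of 1365206 = 1092164.80, rounded up to 1092165; 1,092,165 required, 1,092,338 in favor — approved.
C: 4/5 of 284751 = 227800.80, rounded up to 227801; 227,801 required, 227,870 in favor — approved.

Approved — every class gave the required vote.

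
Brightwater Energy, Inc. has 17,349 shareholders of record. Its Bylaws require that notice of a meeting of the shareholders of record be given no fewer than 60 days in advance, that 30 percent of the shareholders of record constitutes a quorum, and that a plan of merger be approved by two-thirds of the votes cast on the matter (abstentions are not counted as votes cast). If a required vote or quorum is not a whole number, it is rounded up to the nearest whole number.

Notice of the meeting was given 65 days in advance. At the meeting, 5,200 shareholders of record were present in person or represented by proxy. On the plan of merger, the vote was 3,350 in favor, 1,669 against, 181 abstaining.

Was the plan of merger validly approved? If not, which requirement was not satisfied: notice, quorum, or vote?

Notice: 65 days given; 60 required. Satisfied.
Quorum: 30% of 17,349 = 5,204.70, rounded up to 5,205; 5,200 present. Not satisfied.
Vote: requires two-thirds of the votes cast (5,200 − 181 abstaining = 5,019); 2/3 of 5019 = 3346, so 3,346 needed; 3,350 in favor. Satisfied.

Invalid — quorum requirement not satisfied.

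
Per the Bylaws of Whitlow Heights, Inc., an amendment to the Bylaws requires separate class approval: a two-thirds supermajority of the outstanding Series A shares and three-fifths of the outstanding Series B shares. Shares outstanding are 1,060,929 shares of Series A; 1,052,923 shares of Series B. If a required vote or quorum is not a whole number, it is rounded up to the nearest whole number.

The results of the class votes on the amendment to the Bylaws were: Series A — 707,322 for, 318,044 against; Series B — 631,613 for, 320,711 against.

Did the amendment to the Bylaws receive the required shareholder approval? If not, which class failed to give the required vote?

Not approved — the Series B shares did not give the required vote.

Series A: 2/3 of 1060929 = 707286; 707,286 required, 707,322 in favor — approved.
Series B: 3/5 of 1052923 = 631753.80, rounded up to 631754; 631,754 required, 631,613 in favor — not approved.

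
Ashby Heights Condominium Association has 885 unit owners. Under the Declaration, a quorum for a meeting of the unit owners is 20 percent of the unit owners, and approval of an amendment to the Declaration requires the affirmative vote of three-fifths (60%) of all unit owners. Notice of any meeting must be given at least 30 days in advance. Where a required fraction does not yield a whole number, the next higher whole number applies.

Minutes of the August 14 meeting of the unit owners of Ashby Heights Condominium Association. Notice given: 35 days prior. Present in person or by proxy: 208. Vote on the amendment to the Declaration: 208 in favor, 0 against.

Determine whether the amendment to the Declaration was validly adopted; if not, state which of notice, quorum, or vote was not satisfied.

Invalid — vote requirement not satisfied.

Notice: 35 days given; 30 required. Satisfied.
Quorum: 20% of 885 = 177; 208 present. Satisfied.
Vote: requires three-fifths of all unit owners (885); 3/5 of 885 = 531, so 531 needed; 208 in favor. Not satisfied.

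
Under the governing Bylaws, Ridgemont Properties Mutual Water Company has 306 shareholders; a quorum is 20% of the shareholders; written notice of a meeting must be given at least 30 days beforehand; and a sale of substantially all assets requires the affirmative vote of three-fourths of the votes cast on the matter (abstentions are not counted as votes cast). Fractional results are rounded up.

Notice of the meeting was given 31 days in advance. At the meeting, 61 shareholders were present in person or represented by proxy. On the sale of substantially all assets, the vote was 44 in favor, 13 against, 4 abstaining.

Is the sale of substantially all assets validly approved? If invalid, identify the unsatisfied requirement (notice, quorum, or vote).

Invalid — quorum requirement not satisfied.

Notice: 31 days given; 30 required. Satisfied.
Quorum: 20% of 306 = 61.20, rounded up to 62; 61 present. Not satisfied.
Vote: requires three-fourths of the votes cast (61 − 4 abstaining = 57); 3/4 of 57 = 42.75, rounded up to 43, so 43 needed; 44 in favor. Satisfied.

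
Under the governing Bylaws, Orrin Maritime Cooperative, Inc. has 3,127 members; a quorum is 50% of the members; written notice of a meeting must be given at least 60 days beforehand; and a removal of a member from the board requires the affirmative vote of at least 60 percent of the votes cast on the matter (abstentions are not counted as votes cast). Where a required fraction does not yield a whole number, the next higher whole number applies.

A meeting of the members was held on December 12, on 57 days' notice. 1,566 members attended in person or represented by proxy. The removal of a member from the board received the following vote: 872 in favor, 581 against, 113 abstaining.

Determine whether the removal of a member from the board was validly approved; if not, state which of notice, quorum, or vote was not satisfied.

Invalid — notice requirement not satisfied.

Notice: 57 days given; 60 required. Not satisfied.
Quorum: 50% of 3,127 = 1,563.50, rounded up to 1,564; 1,566 present. Satisfied.
Vote: requires three-fifths of the votes cast (1,566 − 113 abstaining = 1,453); 3/5 of 1453 = 871.80, rounded up to 872, so 872 needed; 872 in favor. Satisfied.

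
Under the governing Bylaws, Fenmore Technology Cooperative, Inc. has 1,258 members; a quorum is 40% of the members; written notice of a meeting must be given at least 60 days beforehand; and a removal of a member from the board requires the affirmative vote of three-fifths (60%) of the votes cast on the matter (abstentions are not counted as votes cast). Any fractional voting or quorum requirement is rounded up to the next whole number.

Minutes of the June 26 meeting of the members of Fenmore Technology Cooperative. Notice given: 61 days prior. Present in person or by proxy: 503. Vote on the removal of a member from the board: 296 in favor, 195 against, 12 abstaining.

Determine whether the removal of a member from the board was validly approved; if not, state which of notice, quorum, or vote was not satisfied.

Notice: 61 days given; 60 required. Satisfied.
Quorum: 40% of 1,258 = 503.20, rounded up to 504; 503 present. Not satisfied.
Vote: requires three-fifths of the votes cast (503 − 12 abstaining = 491); 3/5 of 491 = 294.60, rounded up to 295, so 295 needed; 296 in favor. Satisfied.

Invalid — quorum requirement not satisfied.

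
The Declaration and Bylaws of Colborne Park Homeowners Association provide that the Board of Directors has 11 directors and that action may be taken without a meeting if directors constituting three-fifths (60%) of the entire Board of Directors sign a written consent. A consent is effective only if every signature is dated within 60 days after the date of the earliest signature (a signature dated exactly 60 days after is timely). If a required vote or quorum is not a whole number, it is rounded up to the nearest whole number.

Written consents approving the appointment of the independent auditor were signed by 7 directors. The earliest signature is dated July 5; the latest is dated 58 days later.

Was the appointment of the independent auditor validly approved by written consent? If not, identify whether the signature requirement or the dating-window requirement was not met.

Effective — both the signature and dating-window requirements are satisfied.

Signatures required: three-fifths (60%) of 11 — 3/5 of 11 = 6.60, rounded up to 7, so 7 needed; 7 signed. Sufficient.
Dating window: the latest signature is 58 days after the earliest; the limit is 60 days. Within the window.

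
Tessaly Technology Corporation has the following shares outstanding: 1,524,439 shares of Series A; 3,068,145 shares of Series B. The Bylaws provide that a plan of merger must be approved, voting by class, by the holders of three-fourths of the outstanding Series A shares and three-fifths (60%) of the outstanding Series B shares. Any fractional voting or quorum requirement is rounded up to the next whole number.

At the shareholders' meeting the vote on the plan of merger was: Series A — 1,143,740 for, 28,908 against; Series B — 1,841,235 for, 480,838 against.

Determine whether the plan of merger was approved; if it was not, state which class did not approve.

Series A: 3/4 of 1524439 = 1143329.25, rounded up to 1143330; 1,143,330 required, 1,143,740 in favor — approved.
Series B: 3/5 of 3068145 = 1840887; 1,840,887 required, 1,841,235 in favor — approved.

Approved — every class gave the required vote.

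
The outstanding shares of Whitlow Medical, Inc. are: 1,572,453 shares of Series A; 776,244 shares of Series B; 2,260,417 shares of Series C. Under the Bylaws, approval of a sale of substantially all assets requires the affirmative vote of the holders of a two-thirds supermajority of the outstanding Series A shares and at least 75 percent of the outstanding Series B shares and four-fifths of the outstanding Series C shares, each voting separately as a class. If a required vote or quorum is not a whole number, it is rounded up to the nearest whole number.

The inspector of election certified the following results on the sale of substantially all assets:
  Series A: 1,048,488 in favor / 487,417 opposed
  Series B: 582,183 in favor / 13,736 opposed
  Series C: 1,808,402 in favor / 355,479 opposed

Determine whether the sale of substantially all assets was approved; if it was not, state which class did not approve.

Series A: 2/3 of 1572453 = 1048302; 1,048,302 required, 1,048,488 in favor — approved.
Series B: 3/4 of 776244 = 582183; 582,183 required, 582,183 in favor — approved.
Series C: 4/5 of 2260417 = 1808333.60, rounded up to 1808334; 1,808,334 required, 1,808,402 in favor — approved.

Approved — every class gave the required vote.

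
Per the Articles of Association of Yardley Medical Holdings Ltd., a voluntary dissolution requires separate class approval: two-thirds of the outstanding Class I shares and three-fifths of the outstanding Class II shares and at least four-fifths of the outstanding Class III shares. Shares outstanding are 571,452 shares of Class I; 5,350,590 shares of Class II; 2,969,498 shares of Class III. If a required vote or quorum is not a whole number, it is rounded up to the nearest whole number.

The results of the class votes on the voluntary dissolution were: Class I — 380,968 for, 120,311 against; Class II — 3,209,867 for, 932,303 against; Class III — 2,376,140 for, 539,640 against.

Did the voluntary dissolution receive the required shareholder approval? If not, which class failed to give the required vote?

Not approved — the Class II shares did not give the required vote.

Class I: 2/3 of 571452 = 380968; 380,968 required, 380,968 in favor — approved.
Class II: 3/5 of 5350590 = 3210354; 3,210,354 required, 3,209,867 in favor — not approved.
Class III: 4/5 of 2969498 = 2375598.40, rounded up to 2375599; 2,375,599 required, 2,376,140 in favor — approved.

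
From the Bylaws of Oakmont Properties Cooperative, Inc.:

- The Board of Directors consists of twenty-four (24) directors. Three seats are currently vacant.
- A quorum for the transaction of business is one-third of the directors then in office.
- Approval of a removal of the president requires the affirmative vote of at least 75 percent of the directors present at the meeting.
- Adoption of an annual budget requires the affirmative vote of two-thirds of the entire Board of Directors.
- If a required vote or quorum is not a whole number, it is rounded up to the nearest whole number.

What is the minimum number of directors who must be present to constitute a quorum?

7

1/3 of 21 = 7.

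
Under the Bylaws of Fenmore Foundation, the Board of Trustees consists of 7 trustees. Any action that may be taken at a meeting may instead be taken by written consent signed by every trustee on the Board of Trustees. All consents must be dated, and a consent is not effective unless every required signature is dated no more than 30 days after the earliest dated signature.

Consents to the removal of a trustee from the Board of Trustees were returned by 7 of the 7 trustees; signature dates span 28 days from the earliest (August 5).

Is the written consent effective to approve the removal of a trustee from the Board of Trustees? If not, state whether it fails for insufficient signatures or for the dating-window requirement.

Effective — both the signature and dating-window requirements are satisfied.

Signatures required: the unanimous vote of 7 — unanimous means all 7, so 7 needed; 7 signed. Sufficient.
Dating window: the latest signature is 28 days after the earliest; the limit is 30 days. Within the window.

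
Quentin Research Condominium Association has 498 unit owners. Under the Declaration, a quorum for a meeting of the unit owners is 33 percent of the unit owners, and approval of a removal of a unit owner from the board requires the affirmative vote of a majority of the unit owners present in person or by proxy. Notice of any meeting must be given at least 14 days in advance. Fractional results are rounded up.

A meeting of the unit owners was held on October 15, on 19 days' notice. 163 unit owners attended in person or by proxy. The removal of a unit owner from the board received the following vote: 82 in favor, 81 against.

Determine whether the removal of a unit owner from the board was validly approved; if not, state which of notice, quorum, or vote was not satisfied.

Notice: 19 days given; 14 required. Satisfied.
Quorum: 33% of 498 = 164.34, rounded up to 165; 163 present. Not satisfied.
Vote: requires a majority of those present (163); a majority of 163 is 82, so 82 needed; 82 in favor. Satisfied.

Invalid — quorum requirement not satisfied.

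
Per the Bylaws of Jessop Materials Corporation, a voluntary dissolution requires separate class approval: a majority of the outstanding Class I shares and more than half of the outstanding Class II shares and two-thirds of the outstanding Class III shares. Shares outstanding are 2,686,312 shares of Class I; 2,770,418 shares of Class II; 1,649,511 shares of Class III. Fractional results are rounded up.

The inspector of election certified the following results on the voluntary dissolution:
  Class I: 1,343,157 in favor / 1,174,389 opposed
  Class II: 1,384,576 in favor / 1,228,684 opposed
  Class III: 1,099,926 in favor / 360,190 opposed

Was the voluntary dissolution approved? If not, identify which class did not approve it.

Class I: a majority of 2686312 is 1343157; 1,343,157 required, 1,343,157 in favor — approved.
Class II: a majority of 2770418 is 1385210; 1,385,210 required, 1,384,576 in favor — not approved.
Class III: 2/3 of 1649511 = 1099674; 1,099,674 required, 1,099,926 in favor — approved.

Not approved — the Class II shares did not give the required vote.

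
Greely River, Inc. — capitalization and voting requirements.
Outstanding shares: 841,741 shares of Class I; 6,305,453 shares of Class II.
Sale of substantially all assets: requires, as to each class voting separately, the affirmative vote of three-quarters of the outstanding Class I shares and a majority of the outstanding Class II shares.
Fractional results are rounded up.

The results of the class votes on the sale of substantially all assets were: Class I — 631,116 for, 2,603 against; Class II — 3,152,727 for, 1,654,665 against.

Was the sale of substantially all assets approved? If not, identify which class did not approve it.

Not approved — the Class I shares did not give the required vote.

Class I: 3/4 of 841741 = 631305.75, rounded up to 631306; 631,306 required, 631,116 in favor — not approved.
Class II: a majority of 6305453 is 3152727; 3,152,727 required, 3,152,727 in favor — approved.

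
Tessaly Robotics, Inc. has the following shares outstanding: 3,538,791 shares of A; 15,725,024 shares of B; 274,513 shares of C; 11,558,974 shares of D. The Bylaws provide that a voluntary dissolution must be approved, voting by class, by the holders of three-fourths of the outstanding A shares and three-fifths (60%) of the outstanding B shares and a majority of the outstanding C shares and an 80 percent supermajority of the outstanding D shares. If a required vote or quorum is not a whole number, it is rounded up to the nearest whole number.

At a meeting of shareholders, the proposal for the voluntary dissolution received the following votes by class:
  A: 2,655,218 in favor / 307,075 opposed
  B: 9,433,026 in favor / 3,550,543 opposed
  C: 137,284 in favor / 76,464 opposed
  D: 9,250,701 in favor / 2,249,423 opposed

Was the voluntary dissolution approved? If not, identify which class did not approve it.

A: 3/4 of 3538791 = 2654093.25, rounded up to 2654094; 2,654,094 required, 2,655,218 in favor — approved.
B: 3/5 of 15725024 = 9435014.40, rounded up to 9435015; 9,435,015 required, 9,433,026 in favor — not approved.
C: a majority of 274513 is 137257; 137,257 required, 137,284 in favor — approved.
D: 4/5 of 11558974 = 9247179.20, rounded up to 9247180; 9,247,180 required, 9,250,701 in favor — approved.

Not approved — the B shares did not give the required vote.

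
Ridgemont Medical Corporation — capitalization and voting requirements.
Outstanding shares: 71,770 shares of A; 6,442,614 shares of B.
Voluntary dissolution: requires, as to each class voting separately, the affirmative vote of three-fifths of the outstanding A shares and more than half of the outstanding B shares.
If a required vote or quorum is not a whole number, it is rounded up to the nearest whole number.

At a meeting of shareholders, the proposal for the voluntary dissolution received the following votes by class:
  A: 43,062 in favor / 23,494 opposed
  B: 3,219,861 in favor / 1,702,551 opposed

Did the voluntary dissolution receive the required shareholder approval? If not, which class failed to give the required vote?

A: 3/5 of 71770 = 43062; 43,062 required, 43,062 in favor — approved.
B: a majority of 6442614 is 3221308; 3,221,308 required, 3,219,861 in favor — not approved.

Not approved — the B shares did not give the required vote.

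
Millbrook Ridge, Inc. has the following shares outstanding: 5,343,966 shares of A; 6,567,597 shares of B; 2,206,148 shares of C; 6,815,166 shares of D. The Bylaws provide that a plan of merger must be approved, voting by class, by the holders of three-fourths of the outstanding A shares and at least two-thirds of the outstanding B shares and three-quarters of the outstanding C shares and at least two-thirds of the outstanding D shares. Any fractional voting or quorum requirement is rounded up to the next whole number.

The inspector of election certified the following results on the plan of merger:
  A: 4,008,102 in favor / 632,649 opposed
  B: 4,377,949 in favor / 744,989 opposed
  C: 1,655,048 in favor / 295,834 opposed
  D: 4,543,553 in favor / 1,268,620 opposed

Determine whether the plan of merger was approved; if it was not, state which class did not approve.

A: 3/4 of 5343966 = 4007974.50, rounded up to 4007975; 4,007,975 required, 4,008,102 in favor — approved.
B: 2/3 of 6567597 = 4378398; 4,378,398 required, 4,377,949 in favor — not approved.
C: 3/4 of 2206148 = 1654611; 1,654,611 required, 1,655,048 in favor — approved.
D: 2/3 of 6815166 = 4543444; 4,543,444 required, 4,543,553 in favor — approved.

Not approved — the B shares did not give the required vote.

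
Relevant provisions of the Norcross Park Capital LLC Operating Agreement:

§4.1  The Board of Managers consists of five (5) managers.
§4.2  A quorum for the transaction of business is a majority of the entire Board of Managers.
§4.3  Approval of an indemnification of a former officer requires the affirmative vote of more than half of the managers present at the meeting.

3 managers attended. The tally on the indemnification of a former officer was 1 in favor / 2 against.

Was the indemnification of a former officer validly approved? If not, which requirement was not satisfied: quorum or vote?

Quorum: 3 present; quorum is 3. Satisfied.
Vote: the indemnification of a former officer requires a majority of the managers present (3). A majority of 3 is 2, so 2 affirmative votes are needed; 1 voted in favor. Not satisfied.

Invalid — vote requirement not satisfied.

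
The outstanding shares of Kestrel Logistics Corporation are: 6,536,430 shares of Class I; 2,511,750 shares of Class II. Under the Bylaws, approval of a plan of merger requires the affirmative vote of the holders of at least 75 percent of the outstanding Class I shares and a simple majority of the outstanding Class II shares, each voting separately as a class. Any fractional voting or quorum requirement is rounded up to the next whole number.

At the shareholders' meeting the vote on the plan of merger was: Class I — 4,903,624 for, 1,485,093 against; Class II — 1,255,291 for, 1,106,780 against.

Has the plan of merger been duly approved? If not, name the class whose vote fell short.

Not approved — the Class II shares did not give the required vote.

Class I: 3/4 of 6536430 = 4902322.50, rounded up to 4902323; 4,902,323 required, 4,903,624 in favor — approved.
Class II: a majority of 2511750 is 1255876; 1,255,876 required, 1,255,291 in favor — not approved.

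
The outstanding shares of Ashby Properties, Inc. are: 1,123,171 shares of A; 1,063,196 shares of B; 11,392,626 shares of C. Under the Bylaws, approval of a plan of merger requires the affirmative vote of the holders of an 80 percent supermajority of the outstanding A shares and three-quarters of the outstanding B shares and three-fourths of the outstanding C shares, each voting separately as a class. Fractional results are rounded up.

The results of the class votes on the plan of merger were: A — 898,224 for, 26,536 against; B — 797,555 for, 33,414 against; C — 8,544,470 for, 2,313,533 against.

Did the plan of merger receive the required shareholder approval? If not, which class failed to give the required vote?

A: 4/5 of 1123171 = 898536.80, rounded up to 898537; 898,537 required, 898,224 in favor — not approved.
B: 3/4 of 1063196 = 797397; 797,397 required, 797,555 in favor — approved.
C: 3/4 of 11392626 = 8544469.50, rounded up to 8544470; 8,544,470 required, 8,544,470 in favor — approved.

Not approved — the A shares did not give the required vote.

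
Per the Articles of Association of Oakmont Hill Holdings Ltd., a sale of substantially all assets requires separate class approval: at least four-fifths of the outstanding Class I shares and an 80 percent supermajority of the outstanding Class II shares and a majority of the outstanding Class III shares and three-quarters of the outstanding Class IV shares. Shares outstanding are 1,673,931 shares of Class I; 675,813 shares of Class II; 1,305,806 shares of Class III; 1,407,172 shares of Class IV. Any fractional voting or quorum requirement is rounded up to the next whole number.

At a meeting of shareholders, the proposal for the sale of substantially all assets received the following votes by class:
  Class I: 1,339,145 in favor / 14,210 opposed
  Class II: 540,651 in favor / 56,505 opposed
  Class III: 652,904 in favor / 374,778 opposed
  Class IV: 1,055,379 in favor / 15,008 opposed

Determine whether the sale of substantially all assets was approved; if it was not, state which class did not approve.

Class I: 4/5 of 1673931 = 1339144.80, rounded up to 1339145; 1,339,145 required, 1,339,145 in favor — approved.
Class II: 4/5 of 675813 = 540650.40, rounded up to 540651; 540,651 required, 540,651 in favor — approved.
Class III: a majority of 1305806 is 652904; 652,904 required, 652,904 in favor — approved.
Class IV: 3/4 of 1407172 = 1055379; 1,055,379 required, 1,055,379 in favor — approved.

Approved — every class gave the required vote.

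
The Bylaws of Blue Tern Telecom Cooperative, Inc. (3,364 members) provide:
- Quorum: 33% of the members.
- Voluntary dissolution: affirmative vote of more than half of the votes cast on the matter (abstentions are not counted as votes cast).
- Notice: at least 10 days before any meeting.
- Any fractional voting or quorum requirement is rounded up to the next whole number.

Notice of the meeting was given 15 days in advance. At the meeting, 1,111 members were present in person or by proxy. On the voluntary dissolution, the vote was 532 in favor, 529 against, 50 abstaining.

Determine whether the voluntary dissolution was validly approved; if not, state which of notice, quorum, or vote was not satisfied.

Valid — all requirements satisfied.

Notice: 15 days given; 10 required. Satisfied.
Quorum: 33% of 3,364 = 1,110.12, rounded up to 1,111; 1,111 present. Satisfied.
Vote: requires a majority of the votes cast (1,111 − 50 abstaining = 1,061); a majority of 1061 is 531, so 531 needed; 532 in favor. Satisfied.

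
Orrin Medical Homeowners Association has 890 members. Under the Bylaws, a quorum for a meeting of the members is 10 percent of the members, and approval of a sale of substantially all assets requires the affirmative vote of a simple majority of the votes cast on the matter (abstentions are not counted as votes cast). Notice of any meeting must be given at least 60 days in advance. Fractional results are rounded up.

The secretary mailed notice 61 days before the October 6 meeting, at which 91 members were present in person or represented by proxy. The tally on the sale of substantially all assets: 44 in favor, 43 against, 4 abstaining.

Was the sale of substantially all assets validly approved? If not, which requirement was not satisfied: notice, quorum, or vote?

Notice: 61 days given; 60 required. Satisfied.
Quorum: 10% of 890 = 89; 91 present. Satisfied.
Vote: requires a majority of the votes cast (91 − 4 abstaining = 87); a majority of 87 is 44, so 44 needed; 44 in favor. Satisfied.

Valid — all requirements satisfied.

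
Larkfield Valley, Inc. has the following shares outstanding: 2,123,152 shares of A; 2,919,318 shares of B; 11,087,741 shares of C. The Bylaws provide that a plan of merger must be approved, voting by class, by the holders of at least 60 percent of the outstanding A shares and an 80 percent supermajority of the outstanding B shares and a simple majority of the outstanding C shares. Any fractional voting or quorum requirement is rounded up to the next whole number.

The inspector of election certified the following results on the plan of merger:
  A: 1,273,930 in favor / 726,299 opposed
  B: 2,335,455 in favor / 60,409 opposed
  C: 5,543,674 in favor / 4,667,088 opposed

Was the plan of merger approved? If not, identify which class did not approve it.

Not approved — the C shares did not give the required vote.

A: 3/5 of 2123152 = 1273891.20, rounded up to 1273892; 1,273,892 required, 1,273,930 in favor — approved.
B: 4/5 of 2919318 = 2335454.40, rounded up to 2335455; 2,335,455 required, 2,335,455 in favor — approved.
C: a majority of 11087741 is 5543871; 5,543,871 required, 5,543,674 in favor — not approved.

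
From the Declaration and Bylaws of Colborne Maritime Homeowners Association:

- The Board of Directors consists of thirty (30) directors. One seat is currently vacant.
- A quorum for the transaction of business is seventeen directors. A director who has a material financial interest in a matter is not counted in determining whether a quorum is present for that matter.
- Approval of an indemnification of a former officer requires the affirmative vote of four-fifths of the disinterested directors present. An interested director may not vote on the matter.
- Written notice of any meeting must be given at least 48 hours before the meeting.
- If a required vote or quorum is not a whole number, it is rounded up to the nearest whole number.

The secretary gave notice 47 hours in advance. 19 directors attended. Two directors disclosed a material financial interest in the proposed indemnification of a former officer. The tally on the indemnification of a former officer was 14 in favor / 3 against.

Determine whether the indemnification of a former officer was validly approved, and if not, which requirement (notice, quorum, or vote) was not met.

Invalid — notice requirement not satisfied.

Notice: 47 hours given; 48 required (47 < 48). Not satisfied.
Quorum: 19 present, but the 2 interested directors do not count, leaving 17. Quorum is 17. Satisfied.
Vote: the indemnification of a former officer requires four-fifths of the disinterested directors present (19 − 2 = 17). 4/5 of 17 = 13.60, rounded up to 14, so 14 affirmative votes are needed; 14 voted in favor. Satisfied.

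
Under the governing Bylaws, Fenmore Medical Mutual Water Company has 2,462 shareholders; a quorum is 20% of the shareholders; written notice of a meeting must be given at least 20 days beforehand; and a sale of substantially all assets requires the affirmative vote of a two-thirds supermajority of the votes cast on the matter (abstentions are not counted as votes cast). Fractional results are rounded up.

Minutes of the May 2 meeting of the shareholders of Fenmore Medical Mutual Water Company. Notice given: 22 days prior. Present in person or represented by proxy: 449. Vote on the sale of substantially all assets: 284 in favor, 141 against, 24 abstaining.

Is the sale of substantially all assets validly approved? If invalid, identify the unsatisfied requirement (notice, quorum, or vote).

Notice: 22 days given; 20 required. Satisfied.
Quorum: 20% of 2,462 = 492.40, rounded up to 493; 449 present. Not satisfied.
Vote: requires two-thirds of the votes cast (449 − 24 abstaining = 425); 2/3 of 425 = 283.33, rounded up to 284, so 284 needed; 284 in favor. Satisfied.

Invalid — quorum requirement not satisfied.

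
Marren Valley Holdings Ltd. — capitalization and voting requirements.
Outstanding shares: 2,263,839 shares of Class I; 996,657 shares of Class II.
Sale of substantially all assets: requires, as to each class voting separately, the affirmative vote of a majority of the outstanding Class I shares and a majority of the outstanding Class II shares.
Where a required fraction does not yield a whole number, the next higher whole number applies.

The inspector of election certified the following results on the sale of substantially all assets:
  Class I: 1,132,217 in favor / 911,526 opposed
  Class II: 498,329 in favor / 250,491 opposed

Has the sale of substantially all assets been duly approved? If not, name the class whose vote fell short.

Class I: a majority of 2263839 is 1131920; 1,131,920 required, 1,132,217 in favor — approved.
Class II: a majority of 996657 is 498329; 498,329 required, 498,329 in favor — approved.

Approved — every class gave the required vote.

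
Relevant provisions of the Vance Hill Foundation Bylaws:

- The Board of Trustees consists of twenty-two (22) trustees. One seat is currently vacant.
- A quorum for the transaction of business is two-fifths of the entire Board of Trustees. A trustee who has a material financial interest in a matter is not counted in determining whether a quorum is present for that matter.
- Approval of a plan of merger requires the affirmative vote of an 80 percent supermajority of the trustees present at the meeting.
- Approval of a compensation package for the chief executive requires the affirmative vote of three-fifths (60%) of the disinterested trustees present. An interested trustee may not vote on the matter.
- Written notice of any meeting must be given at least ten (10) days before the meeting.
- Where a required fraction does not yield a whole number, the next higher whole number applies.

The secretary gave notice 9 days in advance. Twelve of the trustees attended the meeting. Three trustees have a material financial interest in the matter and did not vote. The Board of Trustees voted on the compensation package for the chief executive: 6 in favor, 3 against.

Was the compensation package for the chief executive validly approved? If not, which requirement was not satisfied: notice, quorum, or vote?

Invalid — notice requirement not satisfied.

Notice: 9 days given; 10 required (9 < 10). Not satisfied.
Quorum: 12 present, but the 3 interested trustees do not count, leaving 9. Quorum is 9. Satisfied.
Vote: the compensation package for the chief executive requires three-fifths of the disinterested trustees present (12 − 3 = 9). 3/5 of 9 = 5.40, rounded up to 6, so 6 affirmative votes are needed; 6 voted in favor. Satisfied.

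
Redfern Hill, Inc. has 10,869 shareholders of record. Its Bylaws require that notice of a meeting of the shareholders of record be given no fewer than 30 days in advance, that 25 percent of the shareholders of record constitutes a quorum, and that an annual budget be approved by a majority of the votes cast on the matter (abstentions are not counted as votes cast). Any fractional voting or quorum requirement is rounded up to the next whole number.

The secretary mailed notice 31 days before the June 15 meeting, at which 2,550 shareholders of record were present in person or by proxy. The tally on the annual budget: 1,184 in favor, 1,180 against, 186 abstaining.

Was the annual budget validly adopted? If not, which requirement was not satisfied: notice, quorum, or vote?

Notice: 31 days given; 30 required. Satisfied.
Quorum: 25% of 10,869 = 2,717.25, rounded up to 2,718; 2,550 present. Not satisfied.
Vote: requires a majority of the votes cast (2,550 − 186 abstaining = 2,364); a majority of 2364 is 1183, so 1,183 needed; 1,184 in favor. Satisfied.

Invalid — quorum requirement not satisfied.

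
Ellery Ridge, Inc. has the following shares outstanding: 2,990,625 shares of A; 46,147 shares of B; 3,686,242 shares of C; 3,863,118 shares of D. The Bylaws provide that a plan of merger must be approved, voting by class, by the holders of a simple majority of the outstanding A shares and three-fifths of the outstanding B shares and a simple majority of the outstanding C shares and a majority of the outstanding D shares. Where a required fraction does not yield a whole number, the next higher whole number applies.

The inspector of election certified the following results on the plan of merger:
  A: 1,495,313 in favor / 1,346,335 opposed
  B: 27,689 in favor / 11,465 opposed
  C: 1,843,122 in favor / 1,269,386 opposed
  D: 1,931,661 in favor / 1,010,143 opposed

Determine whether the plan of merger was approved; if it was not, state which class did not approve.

A: a majority of 2990625 is 1495313; 1,495,313 required, 1,495,313 in favor — approved.
B: 3/5 of 46147 = 27688.20, rounded up to 27689; 27,689 required, 27,689 in favor — approved.
C: a majority of 3686242 is 1843122; 1,843,122 required, 1,843,122 in favor — approved.
D: a majority of 3863118 is 1931560; 1,931,560 required, 1,931,661 in favor — approved.

Approved — every class gave the required vote.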